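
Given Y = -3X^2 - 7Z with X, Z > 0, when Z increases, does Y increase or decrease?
Y decreases

Taking the partial derivative:
∂Y/∂Z = -7

∂Y/∂Z = -7 < 0 (assuming positive values)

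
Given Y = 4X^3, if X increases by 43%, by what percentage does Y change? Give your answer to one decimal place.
192.4%

For Y = 4X^3:
If X → X(1 + 0.43)
Then Y → Y · (1 + 0.43)^3
     ≈ Y · 2.9242

Percentage change = ((1 + 0.43)^3 − 1) × 100% ≈ 192.4%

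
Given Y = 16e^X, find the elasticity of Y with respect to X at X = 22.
Elasticity = 22

Elasticity = (dY/dX) · (X/Y)

dY/dX = 16·e^X
At X = 22: dY/dX = 16·e^22, Y = 16·e^22

Elasticity = (16·e^22) · (22 / (16·e^22)) = 22

Interpretation: for a small percentage change in X, the percentage change in Y is approximately 22.00 times as large.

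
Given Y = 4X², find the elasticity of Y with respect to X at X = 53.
Elasticity = 2

Elasticity = (dY/dX) · (X/Y)

dY/dX = 8·X
At X = 53: dY/dX = 424, Y = 11236

Elasticity = 424 · (53 / 11236) = 2

Interpretation: for a small percentage change in X, the percentage change in Y is approximately 2.00 times as large.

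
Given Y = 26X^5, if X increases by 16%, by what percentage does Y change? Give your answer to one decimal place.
110.0%

For Y = 26X^5:
If X → X(1 + 0.16)
Then Y → Y · (1 + 0.16)^5
     ≈ Y · 2.1003

Percentage change = ((1 + 0.16)^5 − 1) × 100% ≈ 110.0%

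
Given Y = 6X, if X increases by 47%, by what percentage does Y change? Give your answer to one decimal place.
47.0%

For Y = 6X:
If X → X(1 + 0.47)
Then Y → Y · (1 + 0.47)^1
     = Y · 1.4700

Percentage change = ((1 + 0.47)^1 − 1) × 100% = 47.0%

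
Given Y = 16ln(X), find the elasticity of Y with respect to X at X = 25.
Elasticity = 1/ln(25) ≈ 0.3107

Elasticity = (dY/dX) · (X/Y)

dY/dX = 16/X
At X = 25: dY/dX = 16/25, Y = 16·ln(25)

Elasticity = (16/25) · (25 / (16·ln(25))) = 1/ln(25) ≈ 0.3107

Interpretation: for a small percentage change in X, the percentage change in Y is approximately 0.31 times as large.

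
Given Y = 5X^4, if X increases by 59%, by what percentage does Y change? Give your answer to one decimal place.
539.1%

For Y = 5X^4:
If X → X(1 + 0.59)
Then Y → Y · (1 + 0.59)^4
     ≈ Y · 6.3913

Percentage change = ((1 + 0.59)^4 − 1) × 100% ≈ 539.1%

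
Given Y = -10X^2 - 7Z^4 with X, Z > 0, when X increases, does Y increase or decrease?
Y decreases

Taking the partial derivative:
∂Y/∂X = -20X

∂Y/∂X = -20X < 0 (assuming positive values)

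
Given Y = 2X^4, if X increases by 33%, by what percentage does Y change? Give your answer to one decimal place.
212.9%

For Y = 2X^4:
If X → X(1 + 0.33)
Then Y → Y · (1 + 0.33)^4
     ≈ Y · 3.1290

Percentage change = ((1 + 0.33)^4 − 1) × 100% ≈ 212.9%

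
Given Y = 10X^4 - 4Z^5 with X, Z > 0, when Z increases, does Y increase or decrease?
Y decreases

Taking the partial derivative:
∂Y/∂Z = -20Z^4

∂Y/∂Z = -20Z^4 < 0 (assuming positive values)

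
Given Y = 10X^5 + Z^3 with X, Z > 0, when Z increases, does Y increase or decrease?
Y increases

Taking the partial derivative:
∂Y/∂Z = 3Z^2

∂Y/∂Z = 3Z^2 > 0 (assuming positive values)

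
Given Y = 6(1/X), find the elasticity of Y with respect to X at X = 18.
Elasticity = -1

Elasticity = (dY/dX) · (X/Y)

dY/dX = -6/X²
At X = 18: dY/dX = -1/54, Y = 1/3

Elasticity = (-1/54) · (18 / (1/3)) = -1

Interpretation: for a small percentage change in X, the percentage change in Y is approximately -1.00 times as large.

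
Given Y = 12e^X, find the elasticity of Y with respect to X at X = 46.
Elasticity = 46

Elasticity = (dY/dX) · (X/Y)

dY/dX = 12·e^X
At X = 46: dY/dX = 12·e^46, Y = 12·e^46

Elasticity = (12·e^46) · (46 / (12·e^46)) = 46

Interpretation: for a small percentage change in X, the percentage change in Y is approximately 46.00 times as large.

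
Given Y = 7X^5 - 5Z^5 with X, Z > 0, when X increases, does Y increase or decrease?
Y increases

Taking the partial derivative:
∂Y/∂X = 35X^4

∂Y/∂X = 35X^4 > 0 (assuming positive values)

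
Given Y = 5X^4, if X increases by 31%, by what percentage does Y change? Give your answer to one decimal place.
194.5%

For Y = 5X^4:
If X → X(1 + 0.31)
Then Y → Y · (1 + 0.31)^4
     ≈ Y · 2.9450

Percentage change = ((1 + 0.31)^4 − 1) × 100% ≈ 194.5%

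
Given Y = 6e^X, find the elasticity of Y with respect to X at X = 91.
Elasticity = 91

Elasticity = (dY/dX) · (X/Y)

dY/dX = 6·e^X
At X = 91: dY/dX = 6·e^91, Y = 6·e^91

Elasticity = (6·e^91) · (91 / (6·e^91)) = 91

Interpretation: for a small percentage change in X, the percentage change in Y is approximately 91.00 times as large.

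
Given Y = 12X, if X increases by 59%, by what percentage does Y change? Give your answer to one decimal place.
59.0%

For Y = 12X:
If X → X(1 + 0.59)
Then Y → Y · (1 + 0.59)^1
     = Y · 1.5900

Percentage change = ((1 + 0.59)^1 − 1) × 100% = 59.0%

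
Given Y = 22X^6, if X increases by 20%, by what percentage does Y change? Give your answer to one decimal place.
198.6%

For Y = 22X^6:
If X → X(1 + 0.2)
Then Y → Y · (1 + 0.2)^6
     ≈ Y · 2.9860

Percentage change = ((1 + 0.2)^6 − 1) × 100% ≈ 198.6%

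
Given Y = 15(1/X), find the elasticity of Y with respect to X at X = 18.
Elasticity = -1

Elasticity = (dY/dX) · (X/Y)

dY/dX = -15/X²
At X = 18: dY/dX = -5/108, Y = 5/6

Elasticity = (-5/108) · (18 / (5/6)) = -1

Interpretation: for a small percentage change in X, the percentage change in Y is approximately -1.00 times as large.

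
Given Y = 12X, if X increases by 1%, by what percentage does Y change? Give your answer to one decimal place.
1.0%

For Y = 12X:
If X → X(1 + 0.01)
Then Y → Y · (1 + 0.01)^1
     = Y · 1.0100

Percentage change = ((1 + 0.01)^1 − 1) × 100% = 1.0%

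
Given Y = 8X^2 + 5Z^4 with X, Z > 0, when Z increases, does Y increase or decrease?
Y increases

Taking the partial derivative:
∂Y/∂Z = 20Z^3

∂Y/∂Z = 20Z^3 > 0 (assuming positive values)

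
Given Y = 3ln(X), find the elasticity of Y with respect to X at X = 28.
Elasticity = 1/ln(28) ≈ 0.3001

Elasticity = (dY/dX) · (X/Y)

dY/dX = 3/X
At X = 28: dY/dX = 3/28, Y = 3·ln(28)

Elasticity = (3/28) · (28 / (3·ln(28))) = 1/ln(28) ≈ 0.3001

Interpretation: for a small percentage change in X, the percentage change in Y is approximately 0.30 times as large.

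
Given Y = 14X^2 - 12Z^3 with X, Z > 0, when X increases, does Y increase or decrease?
Y increases

Taking the partial derivative:
∂Y/∂X = 28X

∂Y/∂X = 28X > 0 (assuming positive values)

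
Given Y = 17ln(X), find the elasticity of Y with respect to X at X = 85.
Elasticity = 1/ln(85) ≈ 0.2251

Elasticity = (dY/dX) · (X/Y)

dY/dX = 17/X
At X = 85: dY/dX = 1/5, Y = 17·ln(85)

Elasticity = (1/5) · (85 / (17·ln(85))) = 1/ln(85) ≈ 0.2251

Interpretation: for a small percentage change in X, the percentage change in Y is approximately 0.23 times as large.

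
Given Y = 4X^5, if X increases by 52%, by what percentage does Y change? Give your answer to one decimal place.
711.4%

For Y = 4X^5:
If X → X(1 + 0.52)
Then Y → Y · (1 + 0.52)^5
     ≈ Y · 8.1137

Percentage change = ((1 + 0.52)^5 − 1) × 100% ≈ 711.4%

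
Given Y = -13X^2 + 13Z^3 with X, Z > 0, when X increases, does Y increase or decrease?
Y decreases

Taking the partial derivative:
∂Y/∂X = -26X

∂Y/∂X = -26X < 0 (assuming positive values)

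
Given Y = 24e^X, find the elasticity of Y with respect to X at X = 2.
Elasticity = 2

Elasticity = (dY/dX) · (X/Y)

dY/dX = 24·e^X
At X = 2: dY/dX = 24·e^2, Y = 24·e^2

Elasticity = (24·e^2) · (2 / (24·e^2)) = 2

Interpretation: for a small percentage change in X, the percentage change in Y is approximately 2.00 times as large.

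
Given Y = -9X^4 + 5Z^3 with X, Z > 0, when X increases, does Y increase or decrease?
Y decreases

Taking the partial derivative:
∂Y/∂X = -36X^3

∂Y/∂X = -36X^3 < 0 (assuming positive values)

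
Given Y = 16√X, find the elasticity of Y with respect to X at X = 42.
Elasticity = 1/2

Elasticity = (dY/dX) · (X/Y)

dY/dX = 8/√X
At X = 42: dY/dX = 4·√42/21, Y = 16·√42

Elasticity = (4·√42/21) · (42 / (16·√42)) = 1/2

Interpretation: for a small percentage change in X, the percentage change in Y is approximately 0.50 times as large.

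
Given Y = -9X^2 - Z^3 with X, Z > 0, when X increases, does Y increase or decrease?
Y decreases

Taking the partial derivative:
∂Y/∂X = -18X

∂Y/∂X = -18X < 0 (assuming positive values)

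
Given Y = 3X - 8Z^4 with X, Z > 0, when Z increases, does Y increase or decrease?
Y decreases

Taking the partial derivative:
∂Y/∂Z = -32Z^3

∂Y/∂Z = -32Z^3 < 0 (assuming positive values)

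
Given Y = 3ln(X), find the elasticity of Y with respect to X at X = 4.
Elasticity = 1/ln(4) ≈ 0.7213

Elasticity = (dY/dX) · (X/Y)

dY/dX = 3/X
At X = 4: dY/dX = 3/4, Y = 3·ln(4)

Elasticity = (3/4) · (4 / (3·ln(4))) = 1/ln(4) ≈ 0.7213

Interpretation: for a small percentage change in X, the percentage change in Y is approximately 0.72 times as large.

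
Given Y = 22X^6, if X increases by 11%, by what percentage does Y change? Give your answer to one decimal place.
87.0%

For Y = 22X^6:
If X → X(1 + 0.11)
Then Y → Y · (1 + 0.11)^6
     ≈ Y · 1.8704

Percentage change = ((1 + 0.11)^6 − 1) × 100% ≈ 87.0%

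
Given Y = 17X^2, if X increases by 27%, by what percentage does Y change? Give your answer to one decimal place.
61.3%

For Y = 17X^2:
If X → X(1 + 0.27)
Then Y → Y · (1 + 0.27)^2
     = Y · 1.6129

Percentage change = ((1 + 0.27)^2 − 1) × 100% ≈ 61.3%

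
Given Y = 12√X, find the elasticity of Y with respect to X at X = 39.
Elasticity = 1/2

Elasticity = (dY/dX) · (X/Y)

dY/dX = 6/√X
At X = 39: dY/dX = 2·√39/13, Y = 12·√39

Elasticity = (2·√39/13) · (39 / (12·√39)) = 1/2

Interpretation: for a small percentage change in X, the percentage change in Y is approximately 0.50 times as large.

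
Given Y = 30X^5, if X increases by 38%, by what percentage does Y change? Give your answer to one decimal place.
400.5%

For Y = 30X^5:
If X → X(1 + 0.38)
Then Y → Y · (1 + 0.38)^5
     ≈ Y · 5.0049

Percentage change = ((1 + 0.38)^5 − 1) × 100% ≈ 400.5%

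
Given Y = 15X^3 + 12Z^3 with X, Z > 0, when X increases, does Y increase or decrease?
Y increases

Taking the partial derivative:
∂Y/∂X = 45X^2

∂Y/∂X = 45X^2 > 0 (assuming positive values)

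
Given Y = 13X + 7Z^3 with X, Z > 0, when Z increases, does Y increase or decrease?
Y increases

Taking the partial derivative:
∂Y/∂Z = 21Z^2

∂Y/∂Z = 21Z^2 > 0 (assuming positive values)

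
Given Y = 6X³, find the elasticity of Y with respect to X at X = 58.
Elasticity = 3

Elasticity = (dY/dX) · (X/Y)

dY/dX = 18·X²
At X = 58: dY/dX = 60552, Y = 1170672

Elasticity = 60552 · (58 / 1170672) = 3

Interpretation: for a small percentage change in X, the percentage change in Y is approximately 3.00 times as large.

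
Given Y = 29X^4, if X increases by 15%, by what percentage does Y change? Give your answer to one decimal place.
74.9%

For Y = 29X^4:
If X → X(1 + 0.15)
Then Y → Y · (1 + 0.15)^4
     ≈ Y · 1.7490

Percentage change = ((1 + 0.15)^4 − 1) × 100% ≈ 74.9%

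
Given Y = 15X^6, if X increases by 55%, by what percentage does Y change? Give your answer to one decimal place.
1286.7%

For Y = 15X^6:
If X → X(1 + 0.55)
Then Y → Y · (1 + 0.55)^6
     ≈ Y · 13.8672

Percentage change = ((1 + 0.55)^6 − 1) × 100% ≈ 1286.7%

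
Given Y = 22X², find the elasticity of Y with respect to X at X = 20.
Elasticity = 2

Elasticity = (dY/dX) · (X/Y)

dY/dX = 44·X
At X = 20: dY/dX = 880, Y = 8800

Elasticity = 880 · (20 / 8800) = 2

Interpretation: for a small percentage change in X, the percentage change in Y is approximately 2.00 times as large.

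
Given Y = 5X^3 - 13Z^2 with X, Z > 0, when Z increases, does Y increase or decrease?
Y decreases

Taking the partial derivative:
∂Y/∂Z = -26Z

∂Y/∂Z = -26Z < 0 (assuming positive values)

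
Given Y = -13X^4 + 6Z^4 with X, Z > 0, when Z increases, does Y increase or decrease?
Y increases

Taking the partial derivative:
∂Y/∂Z = 24Z^3

∂Y/∂Z = 24Z^3 > 0 (assuming positive values)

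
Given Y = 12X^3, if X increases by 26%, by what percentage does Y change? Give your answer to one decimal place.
100.0%

For Y = 12X^3:
If X → X(1 + 0.26)
Then Y → Y · (1 + 0.26)^3
     ≈ Y · 2.0004

Percentage change = ((1 + 0.26)^3 − 1) × 100% ≈ 100.0%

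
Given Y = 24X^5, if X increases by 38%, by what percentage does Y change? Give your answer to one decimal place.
400.5%

For Y = 24X^5:
If X → X(1 + 0.38)
Then Y → Y · (1 + 0.38)^5
     ≈ Y · 5.0049

Percentage change = ((1 + 0.38)^5 − 1) × 100% ≈ 400.5%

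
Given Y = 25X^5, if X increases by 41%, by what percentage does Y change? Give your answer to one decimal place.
457.3%

For Y = 25X^5:
If X → X(1 + 0.41)
Then Y → Y · (1 + 0.41)^5
     ≈ Y · 5.5731

Percentage change = ((1 + 0.41)^5 − 1) × 100% ≈ 457.3%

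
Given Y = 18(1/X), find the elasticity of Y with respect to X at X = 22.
Elasticity = -1

Elasticity = (dY/dX) · (X/Y)

dY/dX = -18/X²
At X = 22: dY/dX = -9/242, Y = 9/11

Elasticity = (-9/242) · (22 / (9/11)) = -1

Interpretation: for a small percentage change in X, the percentage change in Y is approximately -1.00 times as large.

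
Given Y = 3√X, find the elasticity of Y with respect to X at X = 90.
Elasticity = 1/2

Elasticity = (dY/dX) · (X/Y)

dY/dX = 3/(2·√X)
At X = 90: dY/dX = √10/20, Y = 9·√10

Elasticity = (√10/20) · (90 / (9·√10)) = 1/2

Interpretation: for a small percentage change in X, the percentage change in Y is approximately 0.50 times as large.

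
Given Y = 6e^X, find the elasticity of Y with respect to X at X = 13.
Elasticity = 13

Elasticity = (dY/dX) · (X/Y)

dY/dX = 6·e^X
At X = 13: dY/dX = 6·e^13, Y = 6·e^13

Elasticity = (6·e^13) · (13 / (6·e^13)) = 13

Interpretation: for a small percentage change in X, the percentage change in Y is approximately 13.00 times as large.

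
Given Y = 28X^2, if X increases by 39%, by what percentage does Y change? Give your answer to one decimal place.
93.2%

For Y = 28X^2:
If X → X(1 + 0.39)
Then Y → Y · (1 + 0.39)^2
     = Y · 1.9321

Percentage change = ((1 + 0.39)^2 − 1) × 100% ≈ 93.2%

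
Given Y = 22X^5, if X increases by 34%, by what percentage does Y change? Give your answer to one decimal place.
332.0%

For Y = 22X^5:
If X → X(1 + 0.34)
Then Y → Y · (1 + 0.34)^5
     ≈ Y · 4.3204

Percentage change = ((1 + 0.34)^5 − 1) × 100% ≈ 332.0%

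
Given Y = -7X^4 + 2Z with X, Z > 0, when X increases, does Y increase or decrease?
Y decreases

Taking the partial derivative:
∂Y/∂X = -28X^3

∂Y/∂X = -28X^3 < 0 (assuming positive values)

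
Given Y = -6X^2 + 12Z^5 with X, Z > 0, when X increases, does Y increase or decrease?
Y decreases

Taking the partial derivative:
∂Y/∂X = -12X

∂Y/∂X = -12X < 0 (assuming positive values)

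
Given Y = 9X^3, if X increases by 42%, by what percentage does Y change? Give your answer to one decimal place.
186.3%

For Y = 9X^3:
If X → X(1 + 0.42)
Then Y → Y · (1 + 0.42)^3
     ≈ Y · 2.8633

Percentage change = ((1 + 0.42)^3 − 1) × 100% ≈ 186.3%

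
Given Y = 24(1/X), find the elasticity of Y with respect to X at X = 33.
Elasticity = -1

Elasticity = (dY/dX) · (X/Y)

dY/dX = -24/X²
At X = 33: dY/dX = -8/363, Y = 8/11

Elasticity = (-8/363) · (33 / (8/11)) = -1

Interpretation: for a small percentage change in X, the percentage change in Y is approximately -1.00 times as large.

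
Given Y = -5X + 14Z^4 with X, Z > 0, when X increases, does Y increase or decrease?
Y decreases

Taking the partial derivative:
∂Y/∂X = -5

∂Y/∂X = -5 < 0 (assuming positive values)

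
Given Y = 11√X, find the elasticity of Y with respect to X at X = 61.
Elasticity = 1/2

Elasticity = (dY/dX) · (X/Y)

dY/dX = 11/(2·√X)
At X = 61: dY/dX = 11·√61/122, Y = 11·√61

Elasticity = (11·√61/122) · (61 / (11·√61)) = 1/2

Interpretation: for a small percentage change in X, the percentage change in Y is approximately 0.50 times as large.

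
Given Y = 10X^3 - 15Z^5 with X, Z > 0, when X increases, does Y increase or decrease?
Y increases

Taking the partial derivative:
∂Y/∂X = 30X^2

∂Y/∂X = 30X^2 > 0 (assuming positive values)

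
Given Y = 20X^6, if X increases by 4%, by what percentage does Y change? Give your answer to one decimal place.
26.5%

For Y = 20X^6:
If X → X(1 + 0.04)
Then Y → Y · (1 + 0.04)^6
     ≈ Y · 1.2653

Percentage change = ((1 + 0.04)^6 − 1) × 100% ≈ 26.5%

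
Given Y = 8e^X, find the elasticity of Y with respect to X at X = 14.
Elasticity = 14

Elasticity = (dY/dX) · (X/Y)

dY/dX = 8·e^X
At X = 14: dY/dX = 8·e^14, Y = 8·e^14

Elasticity = (8·e^14) · (14 / (8·e^14)) = 14

Interpretation: for a small percentage change in X, the percentage change in Y is approximately 14.00 times as large.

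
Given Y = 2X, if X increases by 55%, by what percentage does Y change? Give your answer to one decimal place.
55.0%

For Y = 2X:
If X → X(1 + 0.55)
Then Y → Y · (1 + 0.55)^1
     = Y · 1.5500

Percentage change = ((1 + 0.55)^1 − 1) × 100% = 55.0%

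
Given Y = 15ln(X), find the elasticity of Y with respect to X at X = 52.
Elasticity = 1/ln(52) ≈ 0.2531

Elasticity = (dY/dX) · (X/Y)

dY/dX = 15/X
At X = 52: dY/dX = 15/52, Y = 15·ln(52)

Elasticity = (15/52) · (52 / (15·ln(52))) = 1/ln(52) ≈ 0.2531

Interpretation: for a small percentage change in X, the percentage change in Y is approximately 0.25 times as large.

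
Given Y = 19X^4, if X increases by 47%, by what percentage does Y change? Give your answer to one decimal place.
366.9%

For Y = 19X^4:
If X → X(1 + 0.47)
Then Y → Y · (1 + 0.47)^4
     ≈ Y · 4.6695

Percentage change = ((1 + 0.47)^4 − 1) × 100% ≈ 366.9%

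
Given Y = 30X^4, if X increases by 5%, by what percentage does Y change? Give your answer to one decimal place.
21.6%

For Y = 30X^4:
If X → X(1 + 0.05)
Then Y → Y · (1 + 0.05)^4
     ≈ Y · 1.2155

Percentage change = ((1 + 0.05)^4 − 1) × 100% ≈ 21.6%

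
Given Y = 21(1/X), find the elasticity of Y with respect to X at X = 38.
Elasticity = -1

Elasticity = (dY/dX) · (X/Y)

dY/dX = -21/X²
At X = 38: dY/dX = -21/1444, Y = 21/38

Elasticity = (-21/1444) · (38 / (21/38)) = -1

Interpretation: for a small percentage change in X, the percentage change in Y is approximately -1.00 times as large.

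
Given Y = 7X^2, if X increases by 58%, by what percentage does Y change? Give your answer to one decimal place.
149.6%

For Y = 7X^2:
If X → X(1 + 0.58)
Then Y → Y · (1 + 0.58)^2
     = Y · 2.4964

Percentage change = ((1 + 0.58)^2 − 1) × 100% ≈ 149.6%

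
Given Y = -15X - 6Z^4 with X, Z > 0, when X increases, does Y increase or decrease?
Y decreases

Taking the partial derivative:
∂Y/∂X = -15

∂Y/∂X = -15 < 0 (assuming positive values)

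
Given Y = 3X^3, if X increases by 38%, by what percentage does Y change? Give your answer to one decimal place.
162.8%

For Y = 3X^3:
If X → X(1 + 0.38)
Then Y → Y · (1 + 0.38)^3
     ≈ Y · 2.6281

Percentage change = ((1 + 0.38)^3 − 1) × 100% ≈ 162.8%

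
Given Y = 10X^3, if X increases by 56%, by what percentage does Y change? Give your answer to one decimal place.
279.6%

For Y = 10X^3:
If X → X(1 + 0.56)
Then Y → Y · (1 + 0.56)^3
     ≈ Y · 3.7964

Percentage change = ((1 + 0.56)^3 − 1) × 100% ≈ 279.6%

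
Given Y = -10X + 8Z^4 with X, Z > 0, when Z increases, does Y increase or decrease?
Y increases

Taking the partial derivative:
∂Y/∂Z = 32Z^3

∂Y/∂Z = 32Z^3 > 0 (assuming positive values)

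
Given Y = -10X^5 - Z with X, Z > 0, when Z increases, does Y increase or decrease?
Y decreases

Taking the partial derivative:
∂Y/∂Z = -1

∂Y/∂Z = -1 < 0 (assuming positive values)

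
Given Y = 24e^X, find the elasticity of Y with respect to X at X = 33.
Elasticity = 33

Elasticity = (dY/dX) · (X/Y)

dY/dX = 24·e^X
At X = 33: dY/dX = 24·e^33, Y = 24·e^33

Elasticity = (24·e^33) · (33 / (24·e^33)) = 33

Interpretation: for a small percentage change in X, the percentage change in Y is approximately 33.00 times as large.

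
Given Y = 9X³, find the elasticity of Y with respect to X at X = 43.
Elasticity = 3

Elasticity = (dY/dX) · (X/Y)

dY/dX = 27·X²
At X = 43: dY/dX = 49923, Y = 715563

Elasticity = 49923 · (43 / 715563) = 3

Interpretation: for a small percentage change in X, the percentage change in Y is approximately 3.00 times as large.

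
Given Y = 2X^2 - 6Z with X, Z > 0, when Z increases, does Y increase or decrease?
Y decreases

Taking the partial derivative:
∂Y/∂Z = -6

∂Y/∂Z = -6 < 0 (assuming positive values)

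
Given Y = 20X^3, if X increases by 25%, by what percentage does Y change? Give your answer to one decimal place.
95.3%

For Y = 20X^3:
If X → X(1 + 0.25)
Then Y → Y · (1 + 0.25)^3
     ≈ Y · 1.9531

Percentage change = ((1 + 0.25)^3 − 1) × 100% ≈ 95.3%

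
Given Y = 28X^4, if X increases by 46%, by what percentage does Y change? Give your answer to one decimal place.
354.4%

For Y = 28X^4:
If X → X(1 + 0.46)
Then Y → Y · (1 + 0.46)^4
     ≈ Y · 4.5437

Percentage change = ((1 + 0.46)^4 − 1) × 100% ≈ 354.4%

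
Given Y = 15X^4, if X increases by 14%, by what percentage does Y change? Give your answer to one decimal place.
68.9%

For Y = 15X^4:
If X → X(1 + 0.14)
Then Y → Y · (1 + 0.14)^4
     ≈ Y · 1.6890

Percentage change = ((1 + 0.14)^4 − 1) × 100% ≈ 68.9%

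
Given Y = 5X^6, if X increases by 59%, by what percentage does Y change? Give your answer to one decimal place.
1515.8%

For Y = 5X^6:
If X → X(1 + 0.59)
Then Y → Y · (1 + 0.59)^6
     ≈ Y · 16.1578

Percentage change = ((1 + 0.59)^6 − 1) × 100% ≈ 1515.8%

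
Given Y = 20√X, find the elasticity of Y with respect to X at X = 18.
Elasticity = 1/2

Elasticity = (dY/dX) · (X/Y)

dY/dX = 10/√X
At X = 18: dY/dX = 5·√2/3, Y = 60·√2

Elasticity = (5·√2/3) · (18 / (60·√2)) = 1/2

Interpretation: for a small percentage change in X, the percentage change in Y is approximately 0.50 times as large.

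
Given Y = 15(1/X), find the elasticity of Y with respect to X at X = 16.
Elasticity = -1

Elasticity = (dY/dX) · (X/Y)

dY/dX = -15/X²
At X = 16: dY/dX = -15/256, Y = 15/16

Elasticity = (-15/256) · (16 / (15/16)) = -1

Interpretation: for a small percentage change in X, the percentage change in Y is approximately -1.00 times as large.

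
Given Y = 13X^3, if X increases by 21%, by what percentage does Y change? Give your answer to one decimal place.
77.2%

For Y = 13X^3:
If X → X(1 + 0.21)
Then Y → Y · (1 + 0.21)^3
     ≈ Y · 1.7716

Percentage change = ((1 + 0.21)^3 − 1) × 100% ≈ 77.2%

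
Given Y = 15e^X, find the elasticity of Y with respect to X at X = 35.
Elasticity = 35

Elasticity = (dY/dX) · (X/Y)

dY/dX = 15·e^X
At X = 35: dY/dX = 15·e^35, Y = 15·e^35

Elasticity = (15·e^35) · (35 / (15·e^35)) = 35

Interpretation: for a small percentage change in X, the percentage change in Y is approximately 35.00 times as large.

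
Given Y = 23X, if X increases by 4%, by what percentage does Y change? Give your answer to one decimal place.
4.0%

For Y = 23X:
If X → X(1 + 0.04)
Then Y → Y · (1 + 0.04)^1
     = Y · 1.0400

Percentage change = ((1 + 0.04)^1 − 1) × 100% = 4.0%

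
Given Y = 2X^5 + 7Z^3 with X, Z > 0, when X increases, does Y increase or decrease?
Y increases

Taking the partial derivative:
∂Y/∂X = 10X^4

∂Y/∂X = 10X^4 > 0 (assuming positive values)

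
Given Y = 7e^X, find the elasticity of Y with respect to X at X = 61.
Elasticity = 61

Elasticity = (dY/dX) · (X/Y)

dY/dX = 7·e^X
At X = 61: dY/dX = 7·e^61, Y = 7·e^61

Elasticity = (7·e^61) · (61 / (7·e^61)) = 61

Interpretation: for a small percentage change in X, the percentage change in Y is approximately 61.00 times as large.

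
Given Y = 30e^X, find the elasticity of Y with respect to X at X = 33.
Elasticity = 33

Elasticity = (dY/dX) · (X/Y)

dY/dX = 30·e^X
At X = 33: dY/dX = 30·e^33, Y = 30·e^33

Elasticity = (30·e^33) · (33 / (30·e^33)) = 33

Interpretation: for a small percentage change in X, the percentage change in Y is approximately 33.00 times as large.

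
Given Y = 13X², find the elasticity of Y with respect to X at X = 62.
Elasticity = 2

Elasticity = (dY/dX) · (X/Y)

dY/dX = 26·X
At X = 62: dY/dX = 1612, Y = 49972

Elasticity = 1612 · (62 / 49972) = 2

Interpretation: for a small percentage change in X, the percentage change in Y is approximately 2.00 times as large.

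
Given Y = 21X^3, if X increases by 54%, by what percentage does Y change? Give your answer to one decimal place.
265.2%

For Y = 21X^3:
If X → X(1 + 0.54)
Then Y → Y · (1 + 0.54)^3
     ≈ Y · 3.6523

Percentage change = ((1 + 0.54)^3 − 1) × 100% ≈ 265.2%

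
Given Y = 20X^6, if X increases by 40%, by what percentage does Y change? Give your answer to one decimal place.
653.0%

For Y = 20X^6:
If X → X(1 + 0.4)
Then Y → Y · (1 + 0.4)^6
     ≈ Y · 7.5295

Percentage change = ((1 + 0.4)^6 − 1) × 100% ≈ 653.0%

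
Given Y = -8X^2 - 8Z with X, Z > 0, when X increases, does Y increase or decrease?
Y decreases

Taking the partial derivative:
∂Y/∂X = -16X

∂Y/∂X = -16X < 0 (assuming positive values)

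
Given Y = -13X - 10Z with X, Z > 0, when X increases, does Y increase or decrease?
Y decreases

Taking the partial derivative:
∂Y/∂X = -13

∂Y/∂X = -13 < 0 (assuming positive values)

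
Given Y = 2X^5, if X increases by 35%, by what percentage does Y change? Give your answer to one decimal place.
348.4%

For Y = 2X^5:
If X → X(1 + 0.35)
Then Y → Y · (1 + 0.35)^5
     ≈ Y · 4.4840

Percentage change = ((1 + 0.35)^5 − 1) × 100% ≈ 348.4%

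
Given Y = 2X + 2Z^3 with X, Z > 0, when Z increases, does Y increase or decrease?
Y increases

Taking the partial derivative:
∂Y/∂Z = 6Z^2

∂Y/∂Z = 6Z^2 > 0 (assuming positive values)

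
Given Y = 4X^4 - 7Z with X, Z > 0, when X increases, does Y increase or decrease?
Y increases

Taking the partial derivative:
∂Y/∂X = 16X^3

∂Y/∂X = 16X^3 > 0 (assuming positive values)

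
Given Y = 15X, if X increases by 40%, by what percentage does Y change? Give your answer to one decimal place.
40.0%

For Y = 15X:
If X → X(1 + 0.4)
Then Y → Y · (1 + 0.4)^1
     = Y · 1.4000

Percentage change = ((1 + 0.4)^1 − 1) × 100% = 40.0%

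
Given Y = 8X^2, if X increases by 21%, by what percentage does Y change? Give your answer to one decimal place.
46.4%

For Y = 8X^2:
If X → X(1 + 0.21)
Then Y → Y · (1 + 0.21)^2
     = Y · 1.4641

Percentage change = ((1 + 0.21)^2 − 1) × 100% ≈ 46.4%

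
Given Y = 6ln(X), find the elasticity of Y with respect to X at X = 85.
Elasticity = 1/ln(85) ≈ 0.2251

Elasticity = (dY/dX) · (X/Y)

dY/dX = 6/X
At X = 85: dY/dX = 6/85, Y = 6·ln(85)

Elasticity = (6/85) · (85 / (6·ln(85))) = 1/ln(85) ≈ 0.2251

Interpretation: for a small percentage change in X, the percentage change in Y is approximately 0.23 times as large.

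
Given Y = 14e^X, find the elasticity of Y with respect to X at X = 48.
Elasticity = 48

Elasticity = (dY/dX) · (X/Y)

dY/dX = 14·e^X
At X = 48: dY/dX = 14·e^48, Y = 14·e^48

Elasticity = (14·e^48) · (48 / (14·e^48)) = 48

Interpretation: for a small percentage change in X, the percentage change in Y is approximately 48.00 times as large.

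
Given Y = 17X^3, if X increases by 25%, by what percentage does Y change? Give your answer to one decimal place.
95.3%

For Y = 17X^3:
If X → X(1 + 0.25)
Then Y → Y · (1 + 0.25)^3
     ≈ Y · 1.9531

Percentage change = ((1 + 0.25)^3 − 1) × 100% ≈ 95.3%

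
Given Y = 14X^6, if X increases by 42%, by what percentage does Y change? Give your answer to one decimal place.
719.8%

For Y = 14X^6:
If X → X(1 + 0.42)
Then Y → Y · (1 + 0.42)^6
     ≈ Y · 8.1984

Percentage change = ((1 + 0.42)^6 − 1) × 100% ≈ 719.8%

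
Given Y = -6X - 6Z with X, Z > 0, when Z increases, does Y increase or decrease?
Y decreases

Taking the partial derivative:
∂Y/∂Z = -6

∂Y/∂Z = -6 < 0 (assuming positive values)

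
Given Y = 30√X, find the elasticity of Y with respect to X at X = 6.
Elasticity = 1/2

Elasticity = (dY/dX) · (X/Y)

dY/dX = 15/√X
At X = 6: dY/dX = 5·√6/2, Y = 30·√6

Elasticity = (5·√6/2) · (6 / (30·√6)) = 1/2

Interpretation: for a small percentage change in X, the percentage change in Y is approximately 0.50 times as large.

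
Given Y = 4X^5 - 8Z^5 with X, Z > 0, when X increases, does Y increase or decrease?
Y increases

Taking the partial derivative:
∂Y/∂X = 20X^4

∂Y/∂X = 20X^4 > 0 (assuming positive values)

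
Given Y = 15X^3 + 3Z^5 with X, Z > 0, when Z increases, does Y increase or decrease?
Y increases

Taking the partial derivative:
∂Y/∂Z = 15Z^4

∂Y/∂Z = 15Z^4 > 0 (assuming positive values)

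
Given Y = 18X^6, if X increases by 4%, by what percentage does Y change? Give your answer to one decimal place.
26.5%

For Y = 18X^6:
If X → X(1 + 0.04)
Then Y → Y · (1 + 0.04)^6
     ≈ Y · 1.2653

Percentage change = ((1 + 0.04)^6 − 1) × 100% ≈ 26.5%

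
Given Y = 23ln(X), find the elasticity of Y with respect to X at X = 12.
Elasticity = 1/ln(12) ≈ 0.4024

Elasticity = (dY/dX) · (X/Y)

dY/dX = 23/X
At X = 12: dY/dX = 23/12, Y = 23·ln(12)

Elasticity = (23/12) · (12 / (23·ln(12))) = 1/ln(12) ≈ 0.4024

Interpretation: for a small percentage change in X, the percentage change in Y is approximately 0.40 times as large.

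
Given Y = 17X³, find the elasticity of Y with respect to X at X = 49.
Elasticity = 3

Elasticity = (dY/dX) · (X/Y)

dY/dX = 51·X²
At X = 49: dY/dX = 122451, Y = 2000033

Elasticity = 122451 · (49 / 2000033) = 3

Interpretation: for a small percentage change in X, the percentage change in Y is approximately 3.00 times as large.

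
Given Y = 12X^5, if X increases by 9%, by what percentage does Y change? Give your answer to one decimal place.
53.9%

For Y = 12X^5:
If X → X(1 + 0.09)
Then Y → Y · (1 + 0.09)^5
     ≈ Y · 1.5386

Percentage change = ((1 + 0.09)^5 − 1) × 100% ≈ 53.9%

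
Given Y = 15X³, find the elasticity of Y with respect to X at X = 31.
Elasticity = 3

Elasticity = (dY/dX) · (X/Y)

dY/dX = 45·X²
At X = 31: dY/dX = 43245, Y = 446865

Elasticity = 43245 · (31 / 446865) = 3

Interpretation: for a small percentage change in X, the percentage change in Y is approximately 3.00 times as large.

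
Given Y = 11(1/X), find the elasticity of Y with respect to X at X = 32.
Elasticity = -1

Elasticity = (dY/dX) · (X/Y)

dY/dX = -11/X²
At X = 32: dY/dX = -11/1024, Y = 11/32

Elasticity = (-11/1024) · (32 / (11/32)) = -1

Interpretation: for a small percentage change in X, the percentage change in Y is approximately -1.00 times as large.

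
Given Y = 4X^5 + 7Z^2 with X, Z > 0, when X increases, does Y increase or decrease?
Y increases

Taking the partial derivative:
∂Y/∂X = 20X^4

∂Y/∂X = 20X^4 > 0 (assuming positive values)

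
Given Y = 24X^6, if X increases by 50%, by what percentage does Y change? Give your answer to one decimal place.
1039.1%

For Y = 24X^6:
If X → X(1 + 0.5)
Then Y → Y · (1 + 0.5)^6
     ≈ Y · 11.3906

Percentage change = ((1 + 0.5)^6 − 1) × 100% ≈ 1039.1%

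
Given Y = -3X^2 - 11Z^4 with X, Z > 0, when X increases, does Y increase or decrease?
Y decreases

Taking the partial derivative:
∂Y/∂X = -6X

∂Y/∂X = -6X < 0 (assuming positive values)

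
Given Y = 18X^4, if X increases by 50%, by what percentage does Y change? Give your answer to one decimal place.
406.3%

For Y = 18X^4:
If X → X(1 + 0.5)
Then Y → Y · (1 + 0.5)^4
     = Y · 5.0625

Percentage change = ((1 + 0.5)^4 − 1) × 100% ≈ 406.3%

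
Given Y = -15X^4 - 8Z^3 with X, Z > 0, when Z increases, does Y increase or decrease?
Y decreases

Taking the partial derivative:
∂Y/∂Z = -24Z^2

∂Y/∂Z = -24Z^2 < 0 (assuming positive values)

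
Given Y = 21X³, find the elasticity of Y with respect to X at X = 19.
Elasticity = 3

Elasticity = (dY/dX) · (X/Y)

dY/dX = 63·X²
At X = 19: dY/dX = 22743, Y = 144039

Elasticity = 22743 · (19 / 144039) = 3

Interpretation: for a small percentage change in X, the percentage change in Y is approximately 3.00 times as large.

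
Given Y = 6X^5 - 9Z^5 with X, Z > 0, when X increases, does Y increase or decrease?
Y increases

Taking the partial derivative:
∂Y/∂X = 30X^4

∂Y/∂X = 30X^4 > 0 (assuming positive values)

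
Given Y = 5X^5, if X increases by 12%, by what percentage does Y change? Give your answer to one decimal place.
76.2%

For Y = 5X^5:
If X → X(1 + 0.12)
Then Y → Y · (1 + 0.12)^5
     ≈ Y · 1.7623

Percentage change = ((1 + 0.12)^5 − 1) × 100% ≈ 76.2%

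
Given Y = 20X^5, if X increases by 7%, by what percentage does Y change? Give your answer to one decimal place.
40.3%

For Y = 20X^5:
If X → X(1 + 0.07)
Then Y → Y · (1 + 0.07)^5
     ≈ Y · 1.4026

Percentage change = ((1 + 0.07)^5 − 1) × 100% ≈ 40.3%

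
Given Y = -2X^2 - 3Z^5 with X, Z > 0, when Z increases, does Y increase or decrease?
Y decreases

Taking the partial derivative:
∂Y/∂Z = -15Z^4

∂Y/∂Z = -15Z^4 < 0 (assuming positive values)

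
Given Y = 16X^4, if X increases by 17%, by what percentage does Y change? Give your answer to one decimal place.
87.4%

For Y = 16X^4:
If X → X(1 + 0.17)
Then Y → Y · (1 + 0.17)^4
     ≈ Y · 1.8739

Percentage change = ((1 + 0.17)^4 − 1) × 100% ≈ 87.4%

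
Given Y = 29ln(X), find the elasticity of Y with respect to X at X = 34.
Elasticity = 1/ln(34) ≈ 0.2836

Elasticity = (dY/dX) · (X/Y)

dY/dX = 29/X
At X = 34: dY/dX = 29/34, Y = 29·ln(34)

Elasticity = (29/34) · (34 / (29·ln(34))) = 1/ln(34) ≈ 0.2836

Interpretation: for a small percentage change in X, the percentage change in Y is approximately 0.28 times as large.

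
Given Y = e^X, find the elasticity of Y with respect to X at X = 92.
Elasticity = 92

Elasticity = (dY/dX) · (X/Y)

dY/dX = e^X
At X = 92: dY/dX = e^92, Y = e^92

Elasticity = (e^92) · (92 / (e^92)) = 92

Interpretation: for a small percentage change in X, the percentage change in Y is approximately 92.00 times as large.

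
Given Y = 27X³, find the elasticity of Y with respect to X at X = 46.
Elasticity = 3

Elasticity = (dY/dX) · (X/Y)

dY/dX = 81·X²
At X = 46: dY/dX = 171396, Y = 2628072

Elasticity = 171396 · (46 / 2628072) = 3

Interpretation: for a small percentage change in X, the percentage change in Y is approximately 3.00 times as large.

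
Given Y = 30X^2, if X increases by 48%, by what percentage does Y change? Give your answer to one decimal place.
119.0%

For Y = 30X^2:
If X → X(1 + 0.48)
Then Y → Y · (1 + 0.48)^2
     = Y · 2.1904

Percentage change = ((1 + 0.48)^2 − 1) × 100% ≈ 119.0%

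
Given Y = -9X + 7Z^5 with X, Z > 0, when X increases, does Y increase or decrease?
Y decreases

Taking the partial derivative:
∂Y/∂X = -9

∂Y/∂X = -9 < 0 (assuming positive values)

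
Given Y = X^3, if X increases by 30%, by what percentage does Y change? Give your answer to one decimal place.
119.7%

For Y = X^3:
If X → X(1 + 0.3)
Then Y → Y · (1 + 0.3)^3
     = Y · 2.1970

Percentage change = ((1 + 0.3)^3 − 1) × 100% = 119.7%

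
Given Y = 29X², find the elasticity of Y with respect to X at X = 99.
Elasticity = 2

Elasticity = (dY/dX) · (X/Y)

dY/dX = 58·X
At X = 99: dY/dX = 5742, Y = 284229

Elasticity = 5742 · (99 / 284229) = 2

Interpretation: for a small percentage change in X, the percentage change in Y is approximately 2.00 times as large.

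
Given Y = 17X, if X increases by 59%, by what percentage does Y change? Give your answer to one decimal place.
59.0%

For Y = 17X:
If X → X(1 + 0.59)
Then Y → Y · (1 + 0.59)^1
     = Y · 1.5900

Percentage change = ((1 + 0.59)^1 − 1) × 100% = 59.0%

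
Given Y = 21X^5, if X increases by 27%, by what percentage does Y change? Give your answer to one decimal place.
230.4%

For Y = 21X^5:
If X → X(1 + 0.27)
Then Y → Y · (1 + 0.27)^5
     ≈ Y · 3.3038

Percentage change = ((1 + 0.27)^5 − 1) × 100% ≈ 230.4%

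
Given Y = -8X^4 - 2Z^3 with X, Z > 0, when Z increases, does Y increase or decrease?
Y decreases

Taking the partial derivative:
∂Y/∂Z = -6Z^2

∂Y/∂Z = -6Z^2 < 0 (assuming positive values)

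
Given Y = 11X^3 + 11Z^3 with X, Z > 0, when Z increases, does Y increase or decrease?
Y increases

Taking the partial derivative:
∂Y/∂Z = 33Z^2

∂Y/∂Z = 33Z^2 > 0 (assuming positive values)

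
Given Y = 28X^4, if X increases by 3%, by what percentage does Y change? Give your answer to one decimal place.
12.6%

For Y = 28X^4:
If X → X(1 + 0.03)
Then Y → Y · (1 + 0.03)^4
     ≈ Y · 1.1255

Percentage change = ((1 + 0.03)^4 − 1) × 100% ≈ 12.6%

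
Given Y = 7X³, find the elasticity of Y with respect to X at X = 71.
Elasticity = 3

Elasticity = (dY/dX) · (X/Y)

dY/dX = 21·X²
At X = 71: dY/dX = 105861, Y = 2505377

Elasticity = 105861 · (71 / 2505377) = 3

Interpretation: for a small percentage change in X, the percentage change in Y is approximately 3.00 times as large.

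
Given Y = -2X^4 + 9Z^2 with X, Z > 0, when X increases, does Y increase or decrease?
Y decreases

Taking the partial derivative:
∂Y/∂X = -8X^3

∂Y/∂X = -8X^3 < 0 (assuming positive values)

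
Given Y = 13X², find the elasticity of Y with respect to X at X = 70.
Elasticity = 2

Elasticity = (dY/dX) · (X/Y)

dY/dX = 26·X
At X = 70: dY/dX = 1820, Y = 63700

Elasticity = 1820 · (70 / 63700) = 2

Interpretation: for a small percentage change in X, the percentage change in Y is approximately 2.00 times as large.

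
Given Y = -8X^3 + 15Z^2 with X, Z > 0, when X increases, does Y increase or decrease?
Y decreases

Taking the partial derivative:
∂Y/∂X = -24X^2

∂Y/∂X = -24X^2 < 0 (assuming positive values)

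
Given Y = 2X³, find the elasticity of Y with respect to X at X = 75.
Elasticity = 3

Elasticity = (dY/dX) · (X/Y)

dY/dX = 6·X²
At X = 75: dY/dX = 33750, Y = 843750

Elasticity = 33750 · (75 / 843750) = 3

Interpretation: for a small percentage change in X, the percentage change in Y is approximately 3.00 times as large.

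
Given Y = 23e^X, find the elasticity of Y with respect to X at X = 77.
Elasticity = 77

Elasticity = (dY/dX) · (X/Y)

dY/dX = 23·e^X
At X = 77: dY/dX = 23·e^77, Y = 23·e^77

Elasticity = (23·e^77) · (77 / (23·e^77)) = 77

Interpretation: for a small percentage change in X, the percentage change in Y is approximately 77.00 times as large.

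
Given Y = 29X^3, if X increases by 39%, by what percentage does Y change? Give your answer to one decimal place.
168.6%

For Y = 29X^3:
If X → X(1 + 0.39)
Then Y → Y · (1 + 0.39)^3
     ≈ Y · 2.6856

Percentage change = ((1 + 0.39)^3 − 1) × 100% ≈ 168.6%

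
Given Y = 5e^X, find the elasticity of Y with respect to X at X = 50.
Elasticity = 50

Elasticity = (dY/dX) · (X/Y)

dY/dX = 5·e^X
At X = 50: dY/dX = 5·e^50, Y = 5·e^50

Elasticity = (5·e^50) · (50 / (5·e^50)) = 50

Interpretation: for a small percentage change in X, the percentage change in Y is approximately 50.00 times as large.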